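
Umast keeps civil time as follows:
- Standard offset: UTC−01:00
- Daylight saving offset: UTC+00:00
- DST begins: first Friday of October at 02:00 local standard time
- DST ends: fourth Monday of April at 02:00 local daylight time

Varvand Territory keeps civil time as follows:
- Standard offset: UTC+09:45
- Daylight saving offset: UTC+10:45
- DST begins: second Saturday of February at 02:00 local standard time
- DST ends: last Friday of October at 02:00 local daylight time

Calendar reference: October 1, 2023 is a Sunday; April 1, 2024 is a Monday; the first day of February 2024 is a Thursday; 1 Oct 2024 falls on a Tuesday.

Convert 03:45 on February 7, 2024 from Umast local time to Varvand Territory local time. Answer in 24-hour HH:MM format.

13:30

1 October 2023 is a Sunday, so the first Friday is October 6.
1 April 2024 is a Monday, so the first Monday is April 1 and the fourth is April 22.
February 7, 2024 falls between 6 October 2023 and 22 April 2024, so daylight saving is in effect and Umast is at UTC+00:00.
03:45 Umast − 0h = 03:45 UTC.
1 February 2024 is a Thursday, so the first Saturday is February 3 and the second is February 10.
1 October 2024 is a Tuesday, so Fridays fall on 4, 11, 18, 25; the last is October 25.
At the standard offset (UTC+09:45), 03:45 UTC + 9h45m = 13:30 Varvand Territory standard time.
The standard-time date in Varvand Territory, February 7, 2024, is outside the daylight-saving period (10 February – 25 October), so Varvand Territory is on standard time, UTC+09:45.
03:45 UTC + 9h45m = 13:30 Varvand Territory.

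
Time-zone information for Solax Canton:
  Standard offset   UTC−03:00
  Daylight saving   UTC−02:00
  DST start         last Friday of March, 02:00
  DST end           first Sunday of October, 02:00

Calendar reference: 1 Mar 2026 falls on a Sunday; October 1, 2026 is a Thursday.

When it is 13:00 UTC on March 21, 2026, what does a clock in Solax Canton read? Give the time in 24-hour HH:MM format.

10:00

1 March 2026 is a Sunday, so Fridays fall on 6, 13, 20, 27; the last is March 27.
1 October 2026 is a Thursday, so the first Sunday is October 4.
At the standard offset (UTC−03:00), 13:00 UTC − 3h = 10:00 Solax Canton standard time.
The standard-time date in Solax Canton, March 21, 2026, is outside the daylight-saving period (27 March – 4 October), so Solax Canton is on standard time, UTC−03:00.
13:00 UTC − 3h = 10:00 local.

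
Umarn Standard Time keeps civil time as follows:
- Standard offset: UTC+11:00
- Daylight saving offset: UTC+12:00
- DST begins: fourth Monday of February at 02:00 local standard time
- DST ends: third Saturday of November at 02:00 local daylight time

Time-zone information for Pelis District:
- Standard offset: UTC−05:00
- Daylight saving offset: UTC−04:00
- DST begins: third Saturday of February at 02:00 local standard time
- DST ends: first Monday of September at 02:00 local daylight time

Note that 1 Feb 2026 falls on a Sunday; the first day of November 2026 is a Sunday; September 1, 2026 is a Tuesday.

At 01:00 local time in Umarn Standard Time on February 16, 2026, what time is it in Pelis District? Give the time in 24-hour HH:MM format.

1 February 2026 is a Sunday, so the first Monday is February 2 and the fourth is February 23.
1 November 2026 is a Sunday, so the first Saturday is November 7 and the third is November 21.
February 16, 2026 is outside the daylight-saving period (23 February – 21 November), so Umarn Standard Time is on standard time, UTC+11:00.
01:00 Umarn Standard Time − 11h = 14:00 UTC (rolling into the previous day, 15 February 2026).
1 February 2026 is a Sunday, so the first Saturday is February 7 and the third is February 21.
1 September 2026 is a Tuesday, so the first Monday is September 7.
At the standard offset (UTC−05:00), 14:00 UTC − 5h = 09:00 Pelis District standard time.
Daylight saving runs 21 February – 7 September; the standard-time date in Pelis District, February 15, 2026, is outside that window, so Pelis District is on standard time at UTC−05:00.
14:00 UTC − 5h = 09:00 Pelis District.

09:00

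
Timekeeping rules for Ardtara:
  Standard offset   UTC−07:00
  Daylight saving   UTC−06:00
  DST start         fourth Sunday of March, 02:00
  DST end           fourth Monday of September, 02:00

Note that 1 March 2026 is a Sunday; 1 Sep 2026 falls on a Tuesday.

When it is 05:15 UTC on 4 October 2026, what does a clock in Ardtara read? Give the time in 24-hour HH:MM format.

22:15

1 March 2026 is a Sunday, so the first Sunday is March 1 and the fourth is March 22.
1 September 2026 is a Tuesday, so the first Monday is September 7 and the fourth is September 28.
At the standard offset (UTC−07:00), 05:15 UTC − 7h = 22:15 Ardtara standard time (rolling into the previous day, 3 October 2026).
Daylight saving runs 22 March – 28 September; the standard-time date in Ardtara, 3 October 2026, is outside that window, so Ardtara is on standard time at UTC−07:00.
05:15 UTC − 7h = 22:15 local (rolling into the previous day, 3 October 2026).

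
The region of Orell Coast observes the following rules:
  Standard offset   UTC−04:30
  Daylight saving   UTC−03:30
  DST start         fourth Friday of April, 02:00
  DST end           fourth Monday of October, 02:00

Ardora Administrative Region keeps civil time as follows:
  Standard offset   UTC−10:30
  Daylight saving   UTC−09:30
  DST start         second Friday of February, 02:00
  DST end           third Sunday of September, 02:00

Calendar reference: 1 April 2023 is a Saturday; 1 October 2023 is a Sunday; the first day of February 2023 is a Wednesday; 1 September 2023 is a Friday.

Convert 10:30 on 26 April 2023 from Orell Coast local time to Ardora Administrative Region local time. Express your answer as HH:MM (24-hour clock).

05:30

1 April 2023 is a Saturday, so the first Friday is April 7 and the fourth is April 28.
1 October 2023 is a Sunday, so the first Monday is October 2 and the fourth is October 23.
26 April 2023 is outside the daylight-saving period (28 April – 23 October), so Orell Coast is on standard time, UTC−04:30.
10:30 Orell Coast + 4h30m = 15:00 UTC.
1 February 2023 is a Wednesday, so the first Friday is February 3 and the second is February 10.
1 September 2023 is a Friday, so the first Sunday is September 3 and the third is September 17.
At the standard offset (UTC−10:30), 15:00 UTC − 10h30m = 04:30 Ardora Administrative Region standard time.
Daylight saving runs 10 February – 17 September; the standard-time date in Ardora Administrative Region, 26 April 2023, is inside that window, so Ardora Administrative Region is at UTC−09:30.
15:00 UTC − 9h30m = 05:30 Ardora Administrative Region.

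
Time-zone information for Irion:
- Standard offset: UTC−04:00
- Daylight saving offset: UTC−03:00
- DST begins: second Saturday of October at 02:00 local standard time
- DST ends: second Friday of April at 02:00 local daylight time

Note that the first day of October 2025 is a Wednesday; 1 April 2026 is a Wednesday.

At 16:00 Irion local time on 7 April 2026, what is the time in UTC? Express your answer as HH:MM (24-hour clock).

19:00

1 October 2025 is a Wednesday, so the first Saturday is October 4 and the second is October 11.
1 April 2026 is a Wednesday, so the first Friday is April 3 and the second is April 10.
Daylight saving runs 11 October 2025 – 10 April 2026; 7 April 2026 is inside that window, so Irion is at UTC−03:00.
16:00 local + 3h = 19:00 UTC.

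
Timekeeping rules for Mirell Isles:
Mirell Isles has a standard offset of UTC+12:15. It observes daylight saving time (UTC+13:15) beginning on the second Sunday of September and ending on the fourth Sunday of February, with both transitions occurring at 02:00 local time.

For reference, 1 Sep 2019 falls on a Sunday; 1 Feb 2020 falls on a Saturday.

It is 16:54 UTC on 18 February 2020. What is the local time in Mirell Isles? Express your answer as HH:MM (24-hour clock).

06:09

1 September 2019 is a Sunday, so the first Sunday is September 1 and the second is September 8.
1 February 2020 is a Saturday, so the first Sunday is February 2 and the fourth is February 23.
At the standard offset (UTC+12:15), 16:54 UTC + 12h15m = 05:09 Mirell Isles standard time (rolling into the next day, 19 February 2020).
The standard-time date in Mirell Isles, 19 February 2020, lies within the daylight-saving period (8 September 2019 – 23 February 2020), so Mirell Isles is on daylight time, UTC+13:15.
16:54 UTC + 13h15m = 06:09 local (rolling into the next day, 19 February 2020).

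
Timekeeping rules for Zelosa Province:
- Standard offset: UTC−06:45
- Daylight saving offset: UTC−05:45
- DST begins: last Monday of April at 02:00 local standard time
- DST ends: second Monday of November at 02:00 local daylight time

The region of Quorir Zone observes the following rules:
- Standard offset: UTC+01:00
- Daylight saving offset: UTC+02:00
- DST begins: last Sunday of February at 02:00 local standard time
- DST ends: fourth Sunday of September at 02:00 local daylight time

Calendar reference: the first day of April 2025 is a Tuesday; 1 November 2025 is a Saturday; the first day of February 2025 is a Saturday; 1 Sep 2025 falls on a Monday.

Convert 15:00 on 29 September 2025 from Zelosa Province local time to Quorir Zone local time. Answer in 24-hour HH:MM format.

1 April 2025 is a Tuesday, so Mondays fall on 7, 14, 21, 28; the last is April 28.
1 November 2025 is a Saturday, so the first Monday is November 3 and the second is November 10.
29 September 2025 lies within the daylight-saving period (28 April – 10 November), so Zelosa Province is on daylight time, UTC−05:45.
15:00 Zelosa Province + 5h45m = 20:45 UTC.
1 February 2025 is a Saturday, so Sundays fall on 2, 9, 16, 23; the last is February 23.
1 September 2025 is a Monday, so the first Sunday is September 7 and the fourth is September 28.
At the standard offset (UTC+01:00), 20:45 UTC + 1h = 21:45 Quorir Zone standard time.
The standard-time date in Quorir Zone, 29 September 2025, does not fall between 23 February and 28 September, so daylight saving is not in effect and Quorir Zone is at UTC+01:00.
20:45 UTC + 1h = 21:45 Quorir Zone.

21:45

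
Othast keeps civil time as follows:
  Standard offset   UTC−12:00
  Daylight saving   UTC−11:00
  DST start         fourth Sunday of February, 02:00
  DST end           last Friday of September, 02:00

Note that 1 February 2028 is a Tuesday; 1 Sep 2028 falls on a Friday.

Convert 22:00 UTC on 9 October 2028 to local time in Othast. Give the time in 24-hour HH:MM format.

1 February 2028 is a Tuesday, so the first Sunday is February 6 and the fourth is February 27.
1 September 2028 is a Friday, so Fridays fall on 1, 8, 15, 22, 29; the last is September 29.
At the standard offset (UTC−12:00), 22:00 UTC − 12h = 10:00 Othast standard time.
The standard-time date in Othast, 9 October 2028, is outside the daylight-saving period (27 February – 29 September), so Othast is on standard time, UTC−12:00.
22:00 UTC − 12h = 10:00 local.

10:00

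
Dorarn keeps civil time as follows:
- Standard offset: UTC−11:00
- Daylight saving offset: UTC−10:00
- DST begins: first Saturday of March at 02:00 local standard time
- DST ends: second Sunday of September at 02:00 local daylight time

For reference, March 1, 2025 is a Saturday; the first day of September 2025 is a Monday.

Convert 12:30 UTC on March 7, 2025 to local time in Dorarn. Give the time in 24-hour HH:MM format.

1 March 2025 is a Saturday, so the first Saturday is March 1.
1 September 2025 is a Monday, so the first Sunday is September 7 and the second is September 14.
At the standard offset (UTC−11:00), 12:30 UTC − 11h = 01:30 Dorarn standard time.
The standard-time date in Dorarn, March 7, 2025, falls between 1 March and 14 September, so daylight saving is in effect and Dorarn is at UTC−10:00.
12:30 UTC − 10h = 02:30 local.

02:30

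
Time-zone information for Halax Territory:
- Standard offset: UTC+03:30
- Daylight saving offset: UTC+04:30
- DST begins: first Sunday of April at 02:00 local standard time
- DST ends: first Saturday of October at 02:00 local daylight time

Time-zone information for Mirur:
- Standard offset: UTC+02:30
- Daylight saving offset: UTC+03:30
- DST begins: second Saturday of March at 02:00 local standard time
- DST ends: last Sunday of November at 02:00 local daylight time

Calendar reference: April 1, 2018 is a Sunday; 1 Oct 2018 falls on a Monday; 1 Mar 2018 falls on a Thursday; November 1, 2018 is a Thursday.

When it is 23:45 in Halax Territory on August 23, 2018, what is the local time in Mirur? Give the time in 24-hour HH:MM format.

22:45

1 April 2018 is a Sunday, so the first Sunday is April 1.
1 October 2018 is a Monday, so the first Saturday is October 6.
August 23, 2018 lies within the daylight-saving period (1 April – 6 October), so Halax Territory is on daylight time, UTC+04:30.
23:45 Halax Territory − 4h30m = 19:15 UTC.
1 March 2018 is a Thursday, so the first Saturday is March 3 and the second is March 10.
1 November 2018 is a Thursday, so Sundays fall on 4, 11, 18, 25; the last is November 25.
At the standard offset (UTC+02:30), 19:15 UTC + 2h30m = 21:45 Mirur standard time.
The standard-time date in Mirur, August 23, 2018, lies within the daylight-saving period (10 March – 25 November), so Mirur is on daylight time, UTC+03:30.
19:15 UTC + 3h30m = 22:45 Mirur.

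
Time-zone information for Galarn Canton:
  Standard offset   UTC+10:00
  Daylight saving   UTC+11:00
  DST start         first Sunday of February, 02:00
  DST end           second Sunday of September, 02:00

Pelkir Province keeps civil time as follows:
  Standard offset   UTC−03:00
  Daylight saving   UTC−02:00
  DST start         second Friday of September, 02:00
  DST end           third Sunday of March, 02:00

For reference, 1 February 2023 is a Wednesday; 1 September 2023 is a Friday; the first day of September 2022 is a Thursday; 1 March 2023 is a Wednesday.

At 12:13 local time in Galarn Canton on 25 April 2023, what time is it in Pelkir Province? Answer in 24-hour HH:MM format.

22:13

1 February 2023 is a Wednesday, so the first Sunday is February 5.
1 September 2023 is a Friday, so the first Sunday is September 3 and the second is September 10.
Daylight saving runs 5 February – 10 September; 25 April 2023 is inside that window, so Galarn Canton is at UTC+11:00.
12:13 Galarn Canton − 11h = 01:13 UTC.
1 September 2022 is a Thursday, so the first Friday is September 2 and the second is September 9.
1 March 2023 is a Wednesday, so the first Sunday is March 5 and the third is March 19.
At the standard offset (UTC−03:00), 01:13 UTC − 3h = 22:13 Pelkir Province standard time (rolling into the previous day, 24 April 2023).
Daylight saving runs 9 September 2022 – 19 March 2023; the standard-time date in Pelkir Province, 24 April 2023, is outside that window, so Pelkir Province is on standard time at UTC−03:00.
01:13 UTC − 3h = 22:13 Pelkir Province (rolling into the previous day, 24 April 2023).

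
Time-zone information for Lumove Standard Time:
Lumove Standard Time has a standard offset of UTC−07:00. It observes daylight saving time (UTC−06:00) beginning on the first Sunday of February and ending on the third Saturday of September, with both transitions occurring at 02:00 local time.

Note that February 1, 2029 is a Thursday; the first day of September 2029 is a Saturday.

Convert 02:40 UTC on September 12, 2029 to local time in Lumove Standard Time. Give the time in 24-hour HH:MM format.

1 February 2029 is a Thursday, so the first Sunday is February 4.
1 September 2029 is a Saturday, so the first Saturday is September 1 and the third is September 15.
At the standard offset (UTC−07:00), 02:40 UTC − 7h = 19:40 Lumove Standard Time standard time (rolling into the previous day, 11 September 2029).
The standard-time date in Lumove Standard Time, September 11, 2029, lies within the daylight-saving period (4 February – 15 September), so Lumove Standard Time is on daylight time, UTC−06:00.
02:40 UTC − 6h = 20:40 local (rolling into the previous day, 11 September 2029).

20:40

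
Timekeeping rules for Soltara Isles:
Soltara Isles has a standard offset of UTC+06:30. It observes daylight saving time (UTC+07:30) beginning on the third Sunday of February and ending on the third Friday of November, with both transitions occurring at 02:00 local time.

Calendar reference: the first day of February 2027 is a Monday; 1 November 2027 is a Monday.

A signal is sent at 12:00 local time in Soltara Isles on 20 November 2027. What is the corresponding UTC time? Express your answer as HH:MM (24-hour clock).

1 February 2027 is a Monday, so the first Sunday is February 7 and the third is February 21.
1 November 2027 is a Monday, so the first Friday is November 5 and the third is November 19.
20 November 2027 does not fall between 21 February and 19 November, so daylight saving is not in effect and Soltara Isles is at UTC+06:30.
12:00 local − 6h30m = 05:30 UTC.

05:30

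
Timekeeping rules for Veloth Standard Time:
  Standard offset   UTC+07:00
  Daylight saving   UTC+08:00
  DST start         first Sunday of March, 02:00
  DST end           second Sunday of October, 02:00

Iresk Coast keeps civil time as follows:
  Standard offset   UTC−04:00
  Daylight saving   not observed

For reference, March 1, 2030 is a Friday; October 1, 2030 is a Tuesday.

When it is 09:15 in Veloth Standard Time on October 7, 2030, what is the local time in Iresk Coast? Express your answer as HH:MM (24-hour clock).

1 March 2030 is a Friday, so the first Sunday is March 3.
1 October 2030 is a Tuesday, so the first Sunday is October 6 and the second is October 13.
October 7, 2030 lies within the daylight-saving period (3 March – 13 October), so Veloth Standard Time is on daylight time, UTC+08:00.
09:15 Veloth Standard Time − 8h = 01:15 UTC.
Iresk Coast has no daylight saving, so its offset is UTC−04:00 year-round.
01:15 UTC − 4h = 21:15 Iresk Coast (rolling into the previous day, 6 October 2030).

21:15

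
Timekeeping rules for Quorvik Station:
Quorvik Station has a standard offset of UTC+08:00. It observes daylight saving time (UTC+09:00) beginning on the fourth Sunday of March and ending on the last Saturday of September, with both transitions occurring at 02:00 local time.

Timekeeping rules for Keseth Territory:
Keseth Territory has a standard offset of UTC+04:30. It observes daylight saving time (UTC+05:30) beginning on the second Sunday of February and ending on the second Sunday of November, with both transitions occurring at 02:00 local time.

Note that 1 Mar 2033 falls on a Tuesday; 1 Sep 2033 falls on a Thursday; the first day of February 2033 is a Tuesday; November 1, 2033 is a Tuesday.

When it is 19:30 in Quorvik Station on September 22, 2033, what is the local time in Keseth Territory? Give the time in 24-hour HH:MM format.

16:00

1 March 2033 is a Tuesday, so the first Sunday is March 6 and the fourth is March 27.
1 September 2033 is a Thursday, so Saturdays fall on 3, 10, 17, 24; the last is September 24.
September 22, 2033 lies within the daylight-saving period (27 March – 24 September), so Quorvik Station is on daylight time, UTC+09:00.
19:30 Quorvik Station − 9h = 10:30 UTC.
1 February 2033 is a Tuesday, so the first Sunday is February 6 and the second is February 13.
1 November 2033 is a Tuesday, so the first Sunday is November 6 and the second is November 13.
At the standard offset (UTC+04:30), 10:30 UTC + 4h30m = 15:00 Keseth Territory standard time.
The standard-time date in Keseth Territory, September 22, 2033, falls between 13 February and 13 November, so daylight saving is in effect and Keseth Territory is at UTC+05:30.
10:30 UTC + 5h30m = 16:00 Keseth Territory.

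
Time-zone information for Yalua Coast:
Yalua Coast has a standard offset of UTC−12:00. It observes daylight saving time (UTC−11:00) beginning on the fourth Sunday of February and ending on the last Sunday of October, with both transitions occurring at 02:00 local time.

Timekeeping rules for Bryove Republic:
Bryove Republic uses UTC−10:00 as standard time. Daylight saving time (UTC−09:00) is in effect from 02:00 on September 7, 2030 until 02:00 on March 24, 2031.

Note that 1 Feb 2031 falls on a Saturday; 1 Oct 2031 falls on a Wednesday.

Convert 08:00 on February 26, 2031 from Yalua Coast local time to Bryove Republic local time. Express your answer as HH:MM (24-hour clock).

10:00

1 February 2031 is a Saturday, so the first Sunday is February 2 and the fourth is February 23.
1 October 2031 is a Wednesday, so Sundays fall on 5, 12, 19, 26; the last is October 26.
February 26, 2031 falls between 23 February and 26 October, so daylight saving is in effect and Yalua Coast is at UTC−11:00.
08:00 Yalua Coast + 11h = 19:00 UTC.
At the standard offset (UTC−10:00), 19:00 UTC − 10h = 09:00 Bryove Republic standard time.
The standard-time date in Bryove Republic, February 26, 2031, lies within the daylight-saving period (7 September 2030 – 24 March 2031), so Bryove Republic is on daylight time, UTC−09:00.
19:00 UTC − 9h = 10:00 Bryove Republic.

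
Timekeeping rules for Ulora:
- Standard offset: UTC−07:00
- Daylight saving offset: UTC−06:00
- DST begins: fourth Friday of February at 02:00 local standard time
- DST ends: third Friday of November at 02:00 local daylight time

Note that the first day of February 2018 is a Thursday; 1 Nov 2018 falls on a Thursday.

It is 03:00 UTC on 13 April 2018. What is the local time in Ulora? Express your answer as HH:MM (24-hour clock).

21:00

1 February 2018 is a Thursday, so the first Friday is February 2 and the fourth is February 23.
1 November 2018 is a Thursday, so the first Friday is November 2 and the third is November 16.
At the standard offset (UTC−07:00), 03:00 UTC − 7h = 20:00 Ulora standard time (rolling into the previous day, 12 April 2018).
Daylight saving runs 23 February – 16 November; the standard-time date in Ulora, 12 April 2018, is inside that window, so Ulora is at UTC−06:00.
03:00 UTC − 6h = 21:00 local (rolling into the previous day, 12 April 2018).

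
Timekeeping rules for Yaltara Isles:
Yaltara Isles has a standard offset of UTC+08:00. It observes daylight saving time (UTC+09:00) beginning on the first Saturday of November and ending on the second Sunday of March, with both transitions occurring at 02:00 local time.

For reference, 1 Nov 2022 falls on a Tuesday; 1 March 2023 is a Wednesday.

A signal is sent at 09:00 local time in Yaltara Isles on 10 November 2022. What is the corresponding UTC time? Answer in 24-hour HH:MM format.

1 November 2022 is a Tuesday, so the first Saturday is November 5.
1 March 2023 is a Wednesday, so the first Sunday is March 5 and the second is March 12.
10 November 2022 lies within the daylight-saving period (5 November 2022 – 12 March 2023), so Yaltara Isles is on daylight time, UTC+09:00.
09:00 local − 9h = 00:00 UTC.

00:00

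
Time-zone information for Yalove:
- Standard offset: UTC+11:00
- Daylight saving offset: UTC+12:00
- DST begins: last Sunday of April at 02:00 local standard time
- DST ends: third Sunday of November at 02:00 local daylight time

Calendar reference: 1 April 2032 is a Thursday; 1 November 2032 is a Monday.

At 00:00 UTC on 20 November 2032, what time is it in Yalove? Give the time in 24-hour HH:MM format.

1 April 2032 is a Thursday, so Sundays fall on 4, 11, 18, 25; the last is April 25.
1 November 2032 is a Monday, so the first Sunday is November 7 and the third is November 21.
At the standard offset (UTC+11:00), 00:00 UTC + 11h = 11:00 Yalove standard time.
The standard-time date in Yalove, 20 November 2032, falls between 25 April and 21 November, so daylight saving is in effect and Yalove is at UTC+12:00.
00:00 UTC + 12h = 12:00 local.

12:00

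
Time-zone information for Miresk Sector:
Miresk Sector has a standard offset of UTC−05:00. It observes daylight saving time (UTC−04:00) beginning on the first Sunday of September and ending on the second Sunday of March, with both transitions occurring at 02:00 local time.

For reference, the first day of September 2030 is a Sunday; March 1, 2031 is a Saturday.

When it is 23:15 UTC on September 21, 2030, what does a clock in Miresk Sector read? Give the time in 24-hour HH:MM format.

1 September 2030 is a Sunday, so the first Sunday is September 1.
1 March 2031 is a Saturday, so the first Sunday is March 2 and the second is March 9.
At the standard offset (UTC−05:00), 23:15 UTC − 5h = 18:15 Miresk Sector standard time.
The standard-time date in Miresk Sector, September 21, 2030, lies within the daylight-saving period (1 September 2030 – 9 March 2031), so Miresk Sector is on daylight time, UTC−04:00.
23:15 UTC − 4h = 19:15 local.

19:15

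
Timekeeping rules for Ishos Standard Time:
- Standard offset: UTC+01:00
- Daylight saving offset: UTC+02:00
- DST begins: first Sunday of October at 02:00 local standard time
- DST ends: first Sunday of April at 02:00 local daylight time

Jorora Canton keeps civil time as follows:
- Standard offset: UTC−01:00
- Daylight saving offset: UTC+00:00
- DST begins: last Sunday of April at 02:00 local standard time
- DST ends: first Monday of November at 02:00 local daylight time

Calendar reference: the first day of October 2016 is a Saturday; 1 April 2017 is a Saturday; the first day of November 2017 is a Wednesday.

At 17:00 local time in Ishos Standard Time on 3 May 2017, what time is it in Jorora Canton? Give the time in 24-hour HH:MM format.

1 October 2016 is a Saturday, so the first Sunday is October 2.
1 April 2017 is a Saturday, so the first Sunday is April 2.
3 May 2017 does not fall between 2 October 2016 and 2 April 2017, so daylight saving is not in effect and Ishos Standard Time is at UTC+01:00.
17:00 Ishos Standard Time − 1h = 16:00 UTC.
1 April 2017 is a Saturday, so Sundays fall on 2, 9, 16, 23, 30; the last is April 30.
1 November 2017 is a Wednesday, so the first Monday is November 6.
At the standard offset (UTC−01:00), 16:00 UTC − 1h = 15:00 Jorora Canton standard time.
The standard-time date in Jorora Canton, 3 May 2017, lies within the daylight-saving period (30 April – 6 November), so Jorora Canton is on daylight time, UTC+00:00.
16:00 UTC + 0h = 16:00 Jorora Canton.

16:00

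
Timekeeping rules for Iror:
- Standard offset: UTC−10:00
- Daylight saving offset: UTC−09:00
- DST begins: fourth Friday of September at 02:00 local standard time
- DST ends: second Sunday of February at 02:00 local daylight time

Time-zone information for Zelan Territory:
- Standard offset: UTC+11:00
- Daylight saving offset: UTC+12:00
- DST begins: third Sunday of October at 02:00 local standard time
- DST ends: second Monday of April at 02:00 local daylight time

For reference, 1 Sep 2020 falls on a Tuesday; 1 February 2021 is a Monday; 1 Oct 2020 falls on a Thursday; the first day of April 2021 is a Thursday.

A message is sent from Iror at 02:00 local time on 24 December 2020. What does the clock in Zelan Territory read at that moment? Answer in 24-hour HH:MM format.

1 September 2020 is a Tuesday, so the first Friday is September 4 and the fourth is September 25.
1 February 2021 is a Monday, so the first Sunday is February 7 and the second is February 14.
24 December 2020 falls between 25 September 2020 and 14 February 2021, so daylight saving is in effect and Iror is at UTC−09:00.
02:00 Iror + 9h = 11:00 UTC.
1 October 2020 is a Thursday, so the first Sunday is October 4 and the third is October 18.
1 April 2021 is a Thursday, so the first Monday is April 5 and the second is April 12.
At the standard offset (UTC+11:00), 11:00 UTC + 11h = 22:00 Zelan Territory standard time.
Daylight saving runs 18 October 2020 – 12 April 2021; the standard-time date in Zelan Territory, 24 December 2020, is inside that window, so Zelan Territory is at UTC+12:00.
11:00 UTC + 12h = 23:00 Zelan Territory.

23:00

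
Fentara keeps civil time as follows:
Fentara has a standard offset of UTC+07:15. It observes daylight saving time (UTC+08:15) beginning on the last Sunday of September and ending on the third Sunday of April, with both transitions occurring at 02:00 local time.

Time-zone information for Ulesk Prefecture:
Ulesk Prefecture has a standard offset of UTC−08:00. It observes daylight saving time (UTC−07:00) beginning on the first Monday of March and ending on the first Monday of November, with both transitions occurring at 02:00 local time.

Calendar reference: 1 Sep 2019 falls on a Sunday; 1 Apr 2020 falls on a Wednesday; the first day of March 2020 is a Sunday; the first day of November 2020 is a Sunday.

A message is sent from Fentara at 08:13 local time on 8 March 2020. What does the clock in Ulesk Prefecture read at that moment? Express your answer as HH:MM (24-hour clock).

1 September 2019 is a Sunday, so Sundays fall on 1, 8, 15, 22, 29; the last is September 29.
1 April 2020 is a Wednesday, so the first Sunday is April 5 and the third is April 19.
8 March 2020 lies within the daylight-saving period (29 September 2019 – 19 April 2020), so Fentara is on daylight time, UTC+08:15.
08:13 Fentara − 8h15m = 23:58 UTC (rolling into the previous day, 7 March 2020).
1 March 2020 is a Sunday, so the first Monday is March 2.
1 November 2020 is a Sunday, so the first Monday is November 2.
At the standard offset (UTC−08:00), 23:58 UTC − 8h = 15:58 Ulesk Prefecture standard time.
The standard-time date in Ulesk Prefecture, 7 March 2020, falls between 2 March and 2 November, so daylight saving is in effect and Ulesk Prefecture is at UTC−07:00.
23:58 UTC − 7h = 16:58 Ulesk Prefecture.

16:58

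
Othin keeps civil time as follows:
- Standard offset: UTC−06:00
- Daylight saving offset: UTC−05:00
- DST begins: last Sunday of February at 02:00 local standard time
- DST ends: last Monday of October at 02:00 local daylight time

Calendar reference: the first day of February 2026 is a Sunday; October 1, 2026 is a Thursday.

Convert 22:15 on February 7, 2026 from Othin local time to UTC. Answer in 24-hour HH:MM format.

04:15

1 February 2026 is a Sunday, so Sundays fall on 1, 8, 15, 22; the last is February 22.
1 October 2026 is a Thursday, so Mondays fall on 5, 12, 19, 26; the last is October 26.
February 7, 2026 does not fall between 22 February and 26 October, so daylight saving is not in effect and Othin is at UTC−06:00.
22:15 local + 6h = 04:15 UTC (rolling into the next day, 8 February 2026).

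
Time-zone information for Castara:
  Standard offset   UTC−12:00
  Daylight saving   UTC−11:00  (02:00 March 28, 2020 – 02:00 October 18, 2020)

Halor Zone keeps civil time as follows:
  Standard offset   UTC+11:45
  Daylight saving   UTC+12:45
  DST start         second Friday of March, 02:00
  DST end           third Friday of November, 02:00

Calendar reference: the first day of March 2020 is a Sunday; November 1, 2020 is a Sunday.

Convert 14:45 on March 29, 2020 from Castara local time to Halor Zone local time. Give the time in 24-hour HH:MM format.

14:30

March 29, 2020 lies within the daylight-saving period (28 March – 18 October), so Castara is on daylight time, UTC−11:00.
14:45 Castara + 11h = 01:45 UTC (rolling into the next day, 30 March 2020).
1 March 2020 is a Sunday, so the first Friday is March 6 and the second is March 13.
1 November 2020 is a Sunday, so the first Friday is November 6 and the third is November 20.
At the standard offset (UTC+11:45), 01:45 UTC + 11h45m = 13:30 Halor Zone standard time.
Daylight saving runs 13 March – 20 November; the standard-time date in Halor Zone, March 30, 2020, is inside that window, so Halor Zone is at UTC+12:45.
01:45 UTC + 12h45m = 14:30 Halor Zone.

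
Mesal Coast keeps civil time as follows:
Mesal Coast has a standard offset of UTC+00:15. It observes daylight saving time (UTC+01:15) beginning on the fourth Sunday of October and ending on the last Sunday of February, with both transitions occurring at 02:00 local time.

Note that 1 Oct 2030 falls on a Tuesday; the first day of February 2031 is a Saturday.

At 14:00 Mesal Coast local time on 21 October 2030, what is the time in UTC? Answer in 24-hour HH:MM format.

13:45

1 October 2030 is a Tuesday, so the first Sunday is October 6 and the fourth is October 27.
1 February 2031 is a Saturday, so Sundays fall on 2, 9, 16, 23; the last is February 23.
Daylight saving runs 27 October 2030 – 23 February 2031; 21 October 2030 is outside that window, so Mesal Coast is on standard time at UTC+00:15.
14:00 local − 0h15m = 13:45 UTC.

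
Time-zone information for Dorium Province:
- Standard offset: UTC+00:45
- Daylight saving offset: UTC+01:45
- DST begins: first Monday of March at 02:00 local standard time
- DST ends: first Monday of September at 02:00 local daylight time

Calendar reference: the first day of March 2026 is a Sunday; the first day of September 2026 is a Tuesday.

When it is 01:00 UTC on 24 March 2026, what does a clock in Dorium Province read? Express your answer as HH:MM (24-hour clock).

1 March 2026 is a Sunday, so the first Monday is March 2.
1 September 2026 is a Tuesday, so the first Monday is September 7.
At the standard offset (UTC+00:45), 01:00 UTC + 0h45m = 01:45 Dorium Province standard time.
The standard-time date in Dorium Province, 24 March 2026, lies within the daylight-saving period (2 March – 7 September), so Dorium Province is on daylight time, UTC+01:45.
01:00 UTC + 1h45m = 02:45 local.

02:45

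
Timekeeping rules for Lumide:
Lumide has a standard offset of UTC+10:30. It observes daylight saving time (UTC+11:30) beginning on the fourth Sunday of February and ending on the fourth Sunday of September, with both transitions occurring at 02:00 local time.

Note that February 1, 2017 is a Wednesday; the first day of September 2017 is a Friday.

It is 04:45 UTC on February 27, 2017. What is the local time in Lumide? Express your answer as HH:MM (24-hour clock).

1 February 2017 is a Wednesday, so the first Sunday is February 5 and the fourth is February 26.
1 September 2017 is a Friday, so the first Sunday is September 3 and the fourth is September 24.
At the standard offset (UTC+10:30), 04:45 UTC + 10h30m = 15:15 Lumide standard time.
The standard-time date in Lumide, February 27, 2017, falls between 26 February and 24 September, so daylight saving is in effect and Lumide is at UTC+11:30.
04:45 UTC + 11h30m = 16:15 local.

16:15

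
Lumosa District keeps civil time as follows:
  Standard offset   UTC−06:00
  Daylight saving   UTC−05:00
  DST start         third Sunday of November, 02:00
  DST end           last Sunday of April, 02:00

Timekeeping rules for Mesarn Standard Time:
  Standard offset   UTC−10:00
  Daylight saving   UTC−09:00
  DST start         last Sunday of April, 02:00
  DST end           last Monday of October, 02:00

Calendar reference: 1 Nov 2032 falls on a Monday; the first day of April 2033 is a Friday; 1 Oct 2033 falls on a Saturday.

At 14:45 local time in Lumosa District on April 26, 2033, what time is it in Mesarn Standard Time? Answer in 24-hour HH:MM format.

11:45

1 November 2032 is a Monday, so the first Sunday is November 7 and the third is November 21.
1 April 2033 is a Friday, so Sundays fall on 3, 10, 17, 24; the last is April 24.
April 26, 2033 does not fall between 21 November 2032 and 24 April 2033, so daylight saving is not in effect and Lumosa District is at UTC−06:00.
14:45 Lumosa District + 6h = 20:45 UTC.
1 April 2033 is a Friday, so Sundays fall on 3, 10, 17, 24; the last is April 24.
1 October 2033 is a Saturday, so Mondays fall on 3, 10, 17, 24, 31; the last is October 31.
At the standard offset (UTC−10:00), 20:45 UTC − 10h = 10:45 Mesarn Standard Time standard time.
The standard-time date in Mesarn Standard Time, April 26, 2033, lies within the daylight-saving period (24 April – 31 October), so Mesarn Standard Time is on daylight time, UTC−09:00.
20:45 UTC − 9h = 11:45 Mesarn Standard Time.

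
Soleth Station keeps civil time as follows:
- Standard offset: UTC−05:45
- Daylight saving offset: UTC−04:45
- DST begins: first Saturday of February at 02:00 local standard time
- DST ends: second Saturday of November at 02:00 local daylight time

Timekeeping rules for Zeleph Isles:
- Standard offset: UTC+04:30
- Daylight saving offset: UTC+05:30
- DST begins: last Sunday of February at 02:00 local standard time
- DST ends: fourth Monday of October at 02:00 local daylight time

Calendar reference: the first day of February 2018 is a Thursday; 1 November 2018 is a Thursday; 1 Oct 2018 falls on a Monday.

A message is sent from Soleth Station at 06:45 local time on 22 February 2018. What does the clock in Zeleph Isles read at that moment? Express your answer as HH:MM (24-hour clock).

16:00

1 February 2018 is a Thursday, so the first Saturday is February 3.
1 November 2018 is a Thursday, so the first Saturday is November 3 and the second is November 10.
22 February 2018 lies within the daylight-saving period (3 February – 10 November), so Soleth Station is on daylight time, UTC−04:45.
06:45 Soleth Station + 4h45m = 11:30 UTC.
1 February 2018 is a Thursday, so Sundays fall on 4, 11, 18, 25; the last is February 25.
1 October 2018 is a Monday, so the first Monday is October 1 and the fourth is October 22.
At the standard offset (UTC+04:30), 11:30 UTC + 4h30m = 16:00 Zeleph Isles standard time.
The standard-time date in Zeleph Isles, 22 February 2018, does not fall between 25 February and 22 October, so daylight saving is not in effect and Zeleph Isles is at UTC+04:30.
11:30 UTC + 4h30m = 16:00 Zeleph Isles.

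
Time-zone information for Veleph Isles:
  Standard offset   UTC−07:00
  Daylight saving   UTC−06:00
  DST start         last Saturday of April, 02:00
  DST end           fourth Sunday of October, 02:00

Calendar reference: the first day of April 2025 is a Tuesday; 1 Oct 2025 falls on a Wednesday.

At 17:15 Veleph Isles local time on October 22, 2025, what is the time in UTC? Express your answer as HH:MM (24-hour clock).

1 April 2025 is a Tuesday, so Saturdays fall on 5, 12, 19, 26; the last is April 26.
1 October 2025 is a Wednesday, so the first Sunday is October 5 and the fourth is October 26.
Daylight saving runs 26 April – 26 October; October 22, 2025 is inside that window, so Veleph Isles is at UTC−06:00.
17:15 local + 6h = 23:15 UTC.

23:15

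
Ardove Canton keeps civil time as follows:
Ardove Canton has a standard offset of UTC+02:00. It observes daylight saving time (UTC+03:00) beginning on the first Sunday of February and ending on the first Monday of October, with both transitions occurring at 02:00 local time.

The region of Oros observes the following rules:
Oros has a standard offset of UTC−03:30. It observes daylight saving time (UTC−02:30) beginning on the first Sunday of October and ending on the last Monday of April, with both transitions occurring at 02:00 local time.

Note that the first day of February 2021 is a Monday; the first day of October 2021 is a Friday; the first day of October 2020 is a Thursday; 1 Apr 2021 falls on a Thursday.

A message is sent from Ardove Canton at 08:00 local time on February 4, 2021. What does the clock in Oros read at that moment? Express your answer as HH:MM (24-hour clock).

03:30

1 February 2021 is a Monday, so the first Sunday is February 7.
1 October 2021 is a Friday, so the first Monday is October 4.
February 4, 2021 does not fall between 7 February and 4 October, so daylight saving is not in effect and Ardove Canton is at UTC+02:00.
08:00 Ardove Canton − 2h = 06:00 UTC.
1 October 2020 is a Thursday, so the first Sunday is October 4.
1 April 2021 is a Thursday, so Mondays fall on 5, 12, 19, 26; the last is April 26.
At the standard offset (UTC−03:30), 06:00 UTC − 3h30m = 02:30 Oros standard time.
The standard-time date in Oros, February 4, 2021, lies within the daylight-saving period (4 October 2020 – 26 April 2021), so Oros is on daylight time, UTC−02:30.
06:00 UTC − 2h30m = 03:30 Oros.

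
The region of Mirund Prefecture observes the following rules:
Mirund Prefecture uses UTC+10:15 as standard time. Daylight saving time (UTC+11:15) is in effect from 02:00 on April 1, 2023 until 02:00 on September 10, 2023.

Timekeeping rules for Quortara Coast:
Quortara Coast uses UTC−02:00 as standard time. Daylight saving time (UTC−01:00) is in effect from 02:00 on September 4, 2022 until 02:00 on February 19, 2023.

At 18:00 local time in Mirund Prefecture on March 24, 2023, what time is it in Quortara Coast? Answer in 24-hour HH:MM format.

05:45

March 24, 2023 is outside the daylight-saving period (1 April – 10 September), so Mirund Prefecture is on standard time, UTC+10:15.
18:00 Mirund Prefecture − 10h15m = 07:45 UTC.
At the standard offset (UTC−02:00), 07:45 UTC − 2h = 05:45 Quortara Coast standard time.
The standard-time date in Quortara Coast, March 24, 2023, does not fall between 4 September 2022 and 19 February 2023, so daylight saving is not in effect and Quortara Coast is at UTC−02:00.
07:45 UTC − 2h = 05:45 Quortara Coast.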